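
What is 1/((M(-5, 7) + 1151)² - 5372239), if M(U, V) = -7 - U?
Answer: -1/4052038 ≈ -2.4679e-7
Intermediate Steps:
1/((M(-5, 7) + 1151)² - 5372239) = 1/(((-7 - 1*(-5)) + 1151)² - 5372239) = 1/(((-7 + 5) + 1151)² - 5372239) = 1/((-2 + 1151)² - 5372239) = 1/(1149² - 5372239) = 1/(1320201 - 5372239) = 1/(-4052038) = -1/4052038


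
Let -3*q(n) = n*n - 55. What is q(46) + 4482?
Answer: 3795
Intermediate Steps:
q(n) = 55/3 - n²/3 (q(n) = -(n*n - 55)/3 = -(n² - 55)/3 = -(-55 + n²)/3 = 55/3 - n²/3)
q(46) + 4482 = (55/3 - ⅓*46²) + 4482 = (55/3 - ⅓*2116) + 4482 = (55/3 - 2116/3) + 4482 = -687 + 4482 = 3795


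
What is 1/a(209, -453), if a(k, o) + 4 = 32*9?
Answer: 1/284 ≈ 0.0035211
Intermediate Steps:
a(k, o) = 284 (a(k, o) = -4 + 32*9 = -4 + 288 = 284)
1/a(209, -453) = 1/284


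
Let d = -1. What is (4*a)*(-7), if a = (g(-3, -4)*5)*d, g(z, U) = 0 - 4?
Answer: -560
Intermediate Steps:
g(z, U) = -4
a = 20 (a = -4*5*(-1) = -20*(-1) = 20)
(4*a)*(-7) = (4*20)*(-7) = 80*(-7) = -560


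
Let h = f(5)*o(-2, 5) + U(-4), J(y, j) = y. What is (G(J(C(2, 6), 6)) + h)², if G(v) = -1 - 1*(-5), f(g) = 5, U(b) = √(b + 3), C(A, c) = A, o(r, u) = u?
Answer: (29 + I)² ≈ 840.0 + 58.0*I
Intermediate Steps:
U(b) = √(3 + b)
G(v) = 4 (G(v) = -1 + 5 = 4)
h = 25 + I (h = 5*5 + √(3 - 4) = 25 + √(-1) = 25 + I ≈ 25.0 + 1.0*I)
(G(J(C(2, 6), 6)) + h)² = (4 + (25 + I))² = (29 + I)²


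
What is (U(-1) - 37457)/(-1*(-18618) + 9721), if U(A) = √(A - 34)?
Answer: -37457/28339 + I*√35/28339 ≈ -1.3217 + 0.00020876*I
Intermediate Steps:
U(A) = √(-34 + A)
(U(-1) - 37457)/(-1*(-18618) + 9721) = (√(-34 - 1) - 37457)/(-1*(-18618) + 9721) = (√(-35) - 37457)/(18618 + 9721) = (I*√35 - 37457)/28339 = (-37457 + I*√35)*(1/28339) = -37457/28339 + I*√35/28339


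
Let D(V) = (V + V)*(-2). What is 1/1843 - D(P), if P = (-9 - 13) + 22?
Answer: 1/1843 ≈ 0.00054259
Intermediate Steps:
P = 0 (P = -22 + 22 = 0)
D(V) = -4*V (D(V) = (2*V)*(-2) = -4*V)
1/1843 - D(P) = 1/1843 - (-4)*0 = 1/1843 - 1*0 = 1/1843 + 0 = 1/1843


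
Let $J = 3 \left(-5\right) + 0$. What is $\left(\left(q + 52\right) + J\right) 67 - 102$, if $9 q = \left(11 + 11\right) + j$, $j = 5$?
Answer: $2578$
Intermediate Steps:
$q = 3$ ($q = \frac{\left(11 + 11\right) + 5}{9} = \frac{22 + 5}{9} = \frac{1}{9} \cdot 27 = 3$)
$J = -15$ ($J = -15 + 0 = -15$)
$\left(\left(q + 52\right) + J\right) 67 - 102 = \left(\left(3 + 52\right) - 15\right) 67 - 102 = \left(55 - 15\right) 67 - 102 = 40 \cdot 67 - 102 = 2680 - 102 = 2578$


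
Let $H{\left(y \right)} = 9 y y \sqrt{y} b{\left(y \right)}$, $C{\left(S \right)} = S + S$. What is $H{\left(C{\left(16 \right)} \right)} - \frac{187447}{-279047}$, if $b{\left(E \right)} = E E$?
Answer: $\frac{187447}{279047} + 37748736 \sqrt{2} \approx 5.3385 \cdot 10^{7}$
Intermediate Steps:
$b{\left(E \right)} = E^{2}$
$C{\left(S \right)} = 2 S$
$H{\left(y \right)} = 9 y^{\frac{9}{2}}$ ($H{\left(y \right)} = 9 y y \sqrt{y} y^{2} = 9 y^{2} \sqrt{y} y^{2} = 9 y^{\frac{5}{2}} y^{2} = 9 y^{\frac{9}{2}}$)
$H{\left(C{\left(16 \right)} \right)} - \frac{187447}{-279047} = 9 \left(2 \cdot 16\right)^{\frac{9}{2}} - \frac{187447}{-279047} = 9 \cdot 32^{\frac{9}{2}} - - \frac{187447}{279047} = 9 \cdot 4194304 \sqrt{2} + \frac{187447}{279047} = 37748736 \sqrt{2} + \frac{187447}{279047} = \frac{187447}{279047} + 37748736 \sqrt{2}$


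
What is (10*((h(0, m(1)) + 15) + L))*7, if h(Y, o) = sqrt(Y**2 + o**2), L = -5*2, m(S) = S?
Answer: 420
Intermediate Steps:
L = -10
(10*((h(0, m(1)) + 15) + L))*7 = (10*((sqrt(0**2 + 1**2) + 15) - 10))*7 = (10*((sqrt(0 + 1) + 15) - 10))*7 = (10*((sqrt(1) + 15) - 10))*7 = (10*((1 + 15) - 10))*7 = (10*(16 - 10))*7 = (10*6)*7 = 60*7 = 420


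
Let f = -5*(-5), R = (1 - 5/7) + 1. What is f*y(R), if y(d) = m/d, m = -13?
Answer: -2275/9 ≈ -252.78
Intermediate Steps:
R = 9/7 (R = (1 - 5*1/7) + 1 = (1 - 5/7) + 1 = 2/7 + 1 = 9/7 ≈ 1.2857)
y(d) = -13/d
f = 25
f*y(R) = 25*(-13/9/7) = 25*(-13*7/9) = 25*(-91/9) = -2275/9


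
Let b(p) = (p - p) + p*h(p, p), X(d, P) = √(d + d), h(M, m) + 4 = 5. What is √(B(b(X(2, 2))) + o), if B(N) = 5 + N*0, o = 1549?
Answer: √1554 ≈ 39.421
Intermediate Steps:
h(M, m) = 1 (h(M, m) = -4 + 5 = 1)
X(d, P) = √2*√d (X(d, P) = √(2*d) = √2*√d)
b(p) = p (b(p) = (p - p) + p*1 = 0 + p = p)
B(N) = 5 (B(N) = 5 + 0 = 5)
√(B(b(X(2, 2))) + o) = √(5 + 1549) = √1554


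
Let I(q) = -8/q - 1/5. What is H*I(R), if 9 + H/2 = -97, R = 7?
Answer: 9964/35 ≈ 284.69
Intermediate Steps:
H = -212 (H = -18 + 2*(-97) = -18 - 194 = -212)
I(q) = -⅕ - 8/q (I(q) = -8/q - 1*⅕ = -8/q - ⅕ = -⅕ - 8/q)
H*I(R) = -212*(-40 - 1*7)/(5*7) = -212*(-40 - 7)/(5*7) = -212*(-47)/(5*7) = -212*(-47/35) = 9964/35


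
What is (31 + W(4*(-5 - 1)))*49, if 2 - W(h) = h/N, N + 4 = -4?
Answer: 1470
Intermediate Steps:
N = -8 (N = -4 - 4 = -8)
W(h) = 2 + h/8 (W(h) = 2 - h/(-8) = 2 - h*(-1)/8 = 2 - (-1)*h/8 = 2 + h/8)
(31 + W(4*(-5 - 1)))*49 = (31 + (2 + (4*(-5 - 1))/8))*49 = (31 + (2 + (4*(-6))/8))*49 = (31 + (2 + (⅛)*(-24)))*49 = (31 + (2 - 3))*49 = (31 - 1)*49 = 30*49 = 1470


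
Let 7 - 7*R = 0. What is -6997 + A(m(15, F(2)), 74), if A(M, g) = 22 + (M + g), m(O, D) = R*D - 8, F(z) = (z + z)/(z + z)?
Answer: -6908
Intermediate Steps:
R = 1 (R = 1 - 1/7*0 = 1 + 0 = 1)
F(z) = 1 (F(z) = (2*z)/((2*z)) = (2*z)*(1/(2*z)) = 1)
m(O, D) = -8 + D (m(O, D) = 1*D - 8 = D - 8 = -8 + D)
A(M, g) = 22 + M + g
-6997 + A(m(15, F(2)), 74) = -6997 + (22 + (-8 + 1) + 74) = -6997 + (22 - 7 + 74) = -6997 + 89 = -6908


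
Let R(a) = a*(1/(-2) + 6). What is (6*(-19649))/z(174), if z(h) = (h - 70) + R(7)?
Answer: -78596/95 ≈ -827.33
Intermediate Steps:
R(a) = 11*a/2 (R(a) = a*(1*(-1/2) + 6) = a*(-1/2 + 6) = a*(11/2) = 11*a/2)
z(h) = -63/2 + h (z(h) = (h - 70) + (11/2)*7 = (-70 + h) + 77/2 = -63/2 + h)
(6*(-19649))/z(174) = (6*(-19649))/(-63/2 + 174) = -117894/285/2 = -117894*2/285 = -78596/95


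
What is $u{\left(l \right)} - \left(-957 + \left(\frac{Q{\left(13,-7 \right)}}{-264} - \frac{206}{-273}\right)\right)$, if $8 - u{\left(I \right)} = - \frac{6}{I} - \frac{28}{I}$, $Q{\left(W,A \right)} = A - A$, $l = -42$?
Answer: $\frac{37574}{39} \approx 963.44$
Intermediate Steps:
$Q{\left(W,A \right)} = 0$
$u{\left(I \right)} = 8 + \frac{34}{I}$ ($u{\left(I \right)} = 8 - \left(- \frac{6}{I} - \frac{28}{I}\right) = 8 - - \frac{34}{I} = 8 + \frac{34}{I}$)
$u{\left(l \right)} - \left(-957 + \left(\frac{Q{\left(13,-7 \right)}}{-264} - \frac{206}{-273}\right)\right) = \left(8 + \frac{34}{-42}\right) - \left(-957 + \left(\frac{0}{-264} - \frac{206}{-273}\right)\right) = \left(8 + 34 \left(- \frac{1}{42}\right)\right) - \left(-957 + \left(0 \left(- \frac{1}{264}\right) - - \frac{206}{273}\right)\right) = \left(8 - \frac{17}{21}\right) - \left(-957 + \left(0 + \frac{206}{273}\right)\right) = \frac{151}{21} - \left(-957 + \frac{206}{273}\right) = \frac{151}{21} - - \frac{261055}{273} = \frac{151}{21} + \frac{261055}{273} = \frac{37574}{39}$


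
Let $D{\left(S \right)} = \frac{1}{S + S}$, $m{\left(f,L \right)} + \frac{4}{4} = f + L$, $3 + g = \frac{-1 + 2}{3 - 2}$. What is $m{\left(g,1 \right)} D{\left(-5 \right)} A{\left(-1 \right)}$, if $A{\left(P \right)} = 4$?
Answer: $\frac{4}{5} \approx 0.8$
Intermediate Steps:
$g = -2$ ($g = -3 + \frac{-1 + 2}{3 - 2} = -3 + 1 \cdot 1^{-1} = -3 + 1 \cdot 1 = -3 + 1 = -2$)
$m{\left(f,L \right)} = -1 + L + f$ ($m{\left(f,L \right)} = -1 + \left(f + L\right) = -1 + \left(L + f\right) = -1 + L + f$)
$D{\left(S \right)} = \frac{1}{2 S}$
$m{\left(g,1 \right)} D{\left(-5 \right)} A{\left(-1 \right)} = \left(-1 + 1 - 2\right) \frac{1}{2 \left(-5\right)} 4 = - 2 \cdot \frac{1}{2} \left(- \frac{1}{5}\right) 4 = \left(-2\right) \left(- \frac{1}{10}\right) 4 = \frac{1}{5} \cdot 4 = \frac{4}{5}$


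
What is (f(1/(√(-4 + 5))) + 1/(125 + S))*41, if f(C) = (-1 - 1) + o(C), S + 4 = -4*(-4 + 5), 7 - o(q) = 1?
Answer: 19229/117 ≈ 164.35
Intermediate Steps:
o(q) = 6 (o(q) = 7 - 1*1 = 7 - 1 = 6)
S = -8 (S = -4 - 4*(-4 + 5) = -4 - 4*1 = -4 - 4 = -8)
f(C) = 4 (f(C) = (-1 - 1) + 6 = -2 + 6 = 4)
(f(1/(√(-4 + 5))) + 1/(125 + S))*41 = (4 + 1/(125 - 8))*41 = (4 + 1/117)*41 = (469/117)*41 = 19229/117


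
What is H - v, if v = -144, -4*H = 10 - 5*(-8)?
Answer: 263/2 ≈ 131.50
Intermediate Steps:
H = -25/2 (H = -(10 - 5*(-8))/4 = -(10 + 40)/4 = -¼*50 = -25/2 ≈ -12.500)
H - v = -25/2 - 1*(-144) = -25/2 + 144 = 263/2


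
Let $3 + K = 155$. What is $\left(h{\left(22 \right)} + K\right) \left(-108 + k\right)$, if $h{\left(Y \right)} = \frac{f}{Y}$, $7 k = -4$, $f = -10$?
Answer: $- \frac{1266920}{77} \approx -16454.0$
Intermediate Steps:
$K = 152$ ($K = -3 + 155 = 152$)
$k = - \frac{4}{7}$ ($k = \frac{1}{7} \left(-4\right) = - \frac{4}{7} \approx -0.57143$)
$h{\left(Y \right)} = - \frac{10}{Y}$
$\left(h{\left(22 \right)} + K\right) \left(-108 + k\right) = \left(- \frac{10}{22} + 152\right) \left(-108 - \frac{4}{7}\right) = \left(\left(-10\right) \frac{1}{22} + 152\right) \left(- \frac{760}{7}\right) = \left(- \frac{5}{11} + 152\right) \left(- \frac{760}{7}\right) = \frac{1667}{11} \left(- \frac{760}{7}\right) = - \frac{1266920}{77}$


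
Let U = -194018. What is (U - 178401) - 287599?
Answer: -660018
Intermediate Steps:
(U - 178401) - 287599 = (-194018 - 178401) - 287599 = -372419 - 287599 = -660018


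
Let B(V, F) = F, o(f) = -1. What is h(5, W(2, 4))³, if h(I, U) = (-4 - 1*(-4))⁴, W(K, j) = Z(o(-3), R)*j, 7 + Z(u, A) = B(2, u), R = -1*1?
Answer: 0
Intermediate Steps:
R = -1
Z(u, A) = -7 + u
W(K, j) = -8*j (W(K, j) = (-7 - 1)*j = -8*j)
h(I, U) = 0 (h(I, U) = (-4 + 4)⁴ = 0⁴ = 0)
h(5, W(2, 4))³ = 0³ = 0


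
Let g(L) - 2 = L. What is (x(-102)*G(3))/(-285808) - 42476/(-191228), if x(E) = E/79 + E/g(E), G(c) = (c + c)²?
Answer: 2997518524273/13492827767800 ≈ 0.22216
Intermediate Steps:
g(L) = 2 + L
G(c) = 4*c² (G(c) = (2*c)² = 4*c²)
x(E) = E/79 + E/(2 + E)
(x(-102)*G(3))/(-285808) - 42476/(-191228) = (((1/79)*(-102)*(81 - 102)/(2 - 102))*(4*3²))/(-285808) - 42476/(-191228) = (((1/79)*(-102)*(-21)/(-100))*(4*9))*(-1/285808) - 42476*(-1/191228) = (((1/79)*(-102)*(-1/100)*(-21))*36)*(-1/285808) + 10619/47807 = -1071/3950*36*(-1/285808) + 10619/47807 = -19278/1975*(-1/285808) + 10619/47807 = 9639/282235400 + 10619/47807 = 2997518524273/13492827767800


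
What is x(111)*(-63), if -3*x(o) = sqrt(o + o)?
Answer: 21*sqrt(222) ≈ 312.89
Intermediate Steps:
x(o) = -sqrt(2)*sqrt(o)/3 (x(o) = -sqrt(o + o)/3 = -sqrt(2)*sqrt(o)/3)
x(111)*(-63) = -sqrt(2)*sqrt(111)/3*(-63) = -sqrt(222)/3*(-63) = 21*sqrt(222)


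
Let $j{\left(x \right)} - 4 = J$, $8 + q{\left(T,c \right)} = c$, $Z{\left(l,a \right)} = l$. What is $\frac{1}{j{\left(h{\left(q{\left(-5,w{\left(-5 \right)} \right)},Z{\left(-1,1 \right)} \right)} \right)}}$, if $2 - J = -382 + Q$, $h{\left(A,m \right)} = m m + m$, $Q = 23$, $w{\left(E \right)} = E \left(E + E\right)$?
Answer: $\frac{1}{365} \approx 0.0027397$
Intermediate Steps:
$w{\left(E \right)} = 2 E^{2}$ ($w{\left(E \right)} = E 2 E = 2 E^{2}$)
$q{\left(T,c \right)} = -8 + c$
$h{\left(A,m \right)} = m + m^{2}$ ($h{\left(A,m \right)} = m^{2} + m = m + m^{2}$)
$J = 361$ ($J = 2 - \left(-382 + 23\right) = 2 - -359 = 2 + 359 = 361$)
$j{\left(x \right)} = 365$ ($j{\left(x \right)} = 4 + 361 = 365$)
$\frac{1}{j{\left(h{\left(q{\left(-5,w{\left(-5 \right)} \right)},Z{\left(-1,1 \right)} \right)} \right)}} = \frac{1}{365}$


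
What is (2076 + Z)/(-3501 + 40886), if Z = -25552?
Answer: -23476/37385 ≈ -0.62795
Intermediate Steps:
(2076 + Z)/(-3501 + 40886) = (2076 - 25552)/(-3501 + 40886) = -23476/37385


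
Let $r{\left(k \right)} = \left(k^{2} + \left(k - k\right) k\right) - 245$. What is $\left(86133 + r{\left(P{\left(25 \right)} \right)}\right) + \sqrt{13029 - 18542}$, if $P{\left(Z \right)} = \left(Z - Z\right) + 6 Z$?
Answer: $108388 + i \sqrt{5513} \approx 1.0839 \cdot 10^{5} + 74.25 i$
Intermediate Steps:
$P{\left(Z \right)} = 6 Z$ ($P{\left(Z \right)} = 0 + 6 Z = 6 Z$)
$r{\left(k \right)} = -245 + k^{2}$ ($r{\left(k \right)} = \left(k^{2} + 0 k\right) - 245 = \left(k^{2} + 0\right) - 245 = k^{2} - 245 = -245 + k^{2}$)
$\left(86133 + r{\left(P{\left(25 \right)} \right)}\right) + \sqrt{13029 - 18542} = \left(86133 - \left(245 - \left(6 \cdot 25\right)^{2}\right)\right) + \sqrt{13029 - 18542} = \left(86133 - \left(245 - 150^{2}\right)\right) + \sqrt{-5513} = \left(86133 + \left(-245 + 22500\right)\right) + i \sqrt{5513} = \left(86133 + 22255\right) + i \sqrt{5513} = 108388 + i \sqrt{5513}$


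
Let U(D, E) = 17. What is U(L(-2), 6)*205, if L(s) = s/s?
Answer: 3485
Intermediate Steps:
L(s) = 1
U(L(-2), 6)*205 = 17*205 = 3485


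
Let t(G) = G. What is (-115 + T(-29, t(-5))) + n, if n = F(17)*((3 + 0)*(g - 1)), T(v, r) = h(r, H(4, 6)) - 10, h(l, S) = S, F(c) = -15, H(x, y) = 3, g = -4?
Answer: 103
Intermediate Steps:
T(v, r) = -7 (T(v, r) = 3 - 10 = -7)
n = 225 (n = -15*(3 + 0)*(-4 - 1) = -45*(-5) = -15*(-15) = 225)
(-115 + T(-29, t(-5))) + n = (-115 - 7) + 225 = -122 + 225 = 103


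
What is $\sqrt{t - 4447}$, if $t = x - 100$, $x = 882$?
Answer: $i \sqrt{3665} \approx 60.539 i$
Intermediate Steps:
$t = 782$ ($t = 882 - 100 = 782$)
$\sqrt{t - 4447} = \sqrt{782 - 4447} = \sqrt{-3665} = i \sqrt{3665}$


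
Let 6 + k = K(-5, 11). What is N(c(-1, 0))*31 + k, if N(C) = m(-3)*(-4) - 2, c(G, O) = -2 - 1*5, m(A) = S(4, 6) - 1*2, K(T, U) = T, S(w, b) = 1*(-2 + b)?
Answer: -321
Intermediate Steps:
S(w, b) = -2 + b
m(A) = 2 (m(A) = (-2 + 6) - 1*2 = 4 - 2 = 2)
k = -11 (k = -6 - 5 = -11)
c(G, O) = -7 (c(G, O) = -2 - 5 = -7)
N(C) = -10 (N(C) = 2*(-4) - 2 = -8 - 2 = -10)
N(c(-1, 0))*31 + k = -10*31 - 11 = -310 - 11 = -321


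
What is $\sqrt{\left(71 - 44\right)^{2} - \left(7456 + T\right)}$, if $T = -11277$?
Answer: $5 \sqrt{182} \approx 67.454$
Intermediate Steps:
$\sqrt{\left(71 - 44\right)^{2} - \left(7456 + T\right)} = \sqrt{\left(71 - 44\right)^{2} - -3821} = \sqrt{27^{2} + \left(-7456 + 11277\right)} = \sqrt{729 + 3821} = \sqrt{4550} = 5 \sqrt{182}$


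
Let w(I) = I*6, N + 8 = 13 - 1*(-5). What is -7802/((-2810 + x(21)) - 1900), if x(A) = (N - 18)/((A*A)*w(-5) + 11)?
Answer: 51567319/31130741 ≈ 1.6565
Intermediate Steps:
N = 10 (N = -8 + (13 - 1*(-5)) = -8 + (13 + 5) = -8 + 18 = 10)
w(I) = 6*I
x(A) = -8/(11 - 30*A²) (x(A) = (10 - 18)/((A*A)*(6*(-5)) + 11) = -8/(A²*(-30) + 11) = -8/(-30*A² + 11) = -8/(11 - 30*A²))
-7802/((-2810 + x(21)) - 1900) = -7802/((-2810 + 8/(-11 + 30*21²)) - 1900) = -7802/((-2810 + 8/(-11 + 30*441)) - 1900) = -7802/((-2810 + 8/(-11 + 13230)) - 1900) = -7802/((-2810 + 8/13219) - 1900) = -7802/(-37145382/13219 - 1900) = -7802/(-62261482/13219) = -7802*(-13219/62261482) = 51567319/31130741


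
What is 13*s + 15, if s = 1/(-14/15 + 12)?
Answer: 2685/166 ≈ 16.175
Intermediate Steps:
s = 15/166 (s = 1/(-14*1/15 + 12) = 1/(-14/15 + 12) = 1/(166/15) = 15/166 ≈ 0.090361)
13*s + 15 = 13*(15/166) + 15 = 195/166 + 15 = 2685/166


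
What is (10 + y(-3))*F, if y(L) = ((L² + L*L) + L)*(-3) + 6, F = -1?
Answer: 29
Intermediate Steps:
y(L) = 6 - 6*L² - 3*L (y(L) = ((L² + L²) + L)*(-3) + 6 = (2*L² + L)*(-3) + 6 = (L + 2*L²)*(-3) + 6 = (-6*L² - 3*L) + 6 = 6 - 6*L² - 3*L)
(10 + y(-3))*F = (10 + (6 - 6*(-3)² - 3*(-3)))*(-1) = (10 + (6 - 6*9 + 9))*(-1) = (10 + (6 - 54 + 9))*(-1) = (10 - 39)*(-1) = -29*(-1) = 29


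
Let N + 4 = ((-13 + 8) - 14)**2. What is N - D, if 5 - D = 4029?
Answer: 4381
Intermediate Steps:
D = -4024 (D = 5 - 1*4029 = 5 - 4029 = -4024)
N = 357 (N = -4 + ((-13 + 8) - 14)**2 = -4 + (-5 - 14)**2 = -4 + (-19)**2 = -4 + 361 = 357)
N - D = 357 - 1*(-4024) = 357 + 4024 = 4381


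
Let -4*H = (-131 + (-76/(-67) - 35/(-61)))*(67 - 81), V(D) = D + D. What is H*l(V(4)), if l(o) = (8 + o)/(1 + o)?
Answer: -29591296/36783 ≈ -804.48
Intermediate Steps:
V(D) = 2*D
l(o) = (8 + o)/(1 + o)
H = -1849456/4087 (H = -(-131 + (-76/(-67) - 35/(-61)))*(67 - 81)/4 = -(-131 + (-76*(-1/67) - 35*(-1/61)))*(-14)/4 = -(-131 + (76/67 + 35/61))*(-14)/4 = -(-131 + 6981/4087)*(-14)/4 = -(-132104)*(-14)/4087 = -1/4*7397824/4087 = -1849456/4087 ≈ -452.52)
H*l(V(4)) = -1849456*(8 + 2*4)/(4087*(1 + 2*4)) = -1849456*(8 + 8)/(4087*(1 + 8)) = -1849456*16/(4087*9) = -1849456*16/36783 = -1849456/4087*16/9 = -29591296/36783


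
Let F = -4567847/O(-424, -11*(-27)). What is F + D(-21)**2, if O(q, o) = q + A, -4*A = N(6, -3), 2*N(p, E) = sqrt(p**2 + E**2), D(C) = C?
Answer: 129027074171/11505619 - 109628328*sqrt(5)/11505619 ≈ 11193.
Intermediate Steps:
N(p, E) = sqrt(E**2 + p**2)/2 (N(p, E) = sqrt(p**2 + E**2)/2 = sqrt(E**2 + p**2)/2)
A = -3*sqrt(5)/8 (A = -sqrt((-3)**2 + 6**2)/8 = -sqrt(9 + 36)/8 = -sqrt(45)/8 = -3*sqrt(5)/8 ≈ -0.83853)
O(q, o) = q - 3*sqrt(5)/8
F = -4567847/(-424 - 3*sqrt(5)/8) ≈ 10752.
F + D(-21)**2 = (123953096192/11505619 - 109628328*sqrt(5)/11505619) + (-21)**2 = (123953096192/11505619 - 109628328*sqrt(5)/11505619) + 441 = 129027074171/11505619 - 109628328*sqrt(5)/11505619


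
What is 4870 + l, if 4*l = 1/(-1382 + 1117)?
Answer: 5162199/1060 ≈ 4870.0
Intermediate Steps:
l = -1/1060 (l = 1/(4*(-1382 + 1117)) = (1/4)/(-265) = (1/4)*(-1/265) = -1/1060 ≈ -0.00094340)
4870 + l = 4870 - 1/1060 = 5162199/1060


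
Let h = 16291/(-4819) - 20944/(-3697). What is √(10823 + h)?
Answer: √3435991453599462614/17815843 ≈ 104.04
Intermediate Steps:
h = 40701309/17815843 (h = 16291*(-1/4819) - 20944*(-1/3697) = -16291/4819 + 20944/3697 = 40701309/17815843 ≈ 2.2846)
√(10823 + h) = √(10823 + 40701309/17815843) = √(192861570098/17815843) = √3435991453599462614/17815843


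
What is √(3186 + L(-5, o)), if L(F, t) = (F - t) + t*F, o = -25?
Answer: √3331 ≈ 57.715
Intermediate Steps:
L(F, t) = F - t + F*t (L(F, t) = (F - t) + F*t = F - t + F*t)
√(3186 + L(-5, o)) = √(3186 + (-5 - 1*(-25) - 5*(-25))) = √(3186 + (-5 + 25 + 125)) = √(3186 + 145) = √3331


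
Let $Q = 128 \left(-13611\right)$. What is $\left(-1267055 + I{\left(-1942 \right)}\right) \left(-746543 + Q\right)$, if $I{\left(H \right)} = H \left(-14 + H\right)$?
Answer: $-6300265690247$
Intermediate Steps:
$Q = -1742208$
$\left(-1267055 + I{\left(-1942 \right)}\right) \left(-746543 + Q\right) = \left(-1267055 - 1942 \left(-14 - 1942\right)\right) \left(-746543 - 1742208\right) = \left(-1267055 - -3798552\right) \left(-2488751\right) = \left(-1267055 + 3798552\right) \left(-2488751\right) = 2531497 \left(-2488751\right) = -6300265690247$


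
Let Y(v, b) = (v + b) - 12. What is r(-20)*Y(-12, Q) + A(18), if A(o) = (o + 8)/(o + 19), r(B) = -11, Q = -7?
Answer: 12643/37 ≈ 341.70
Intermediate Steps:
Y(v, b) = -12 + b + v (Y(v, b) = (b + v) - 12 = -12 + b + v)
A(o) = (8 + o)/(19 + o)
r(-20)*Y(-12, Q) + A(18) = -11*(-12 - 7 - 12) + (8 + 18)/(19 + 18) = -11*(-31) + 26/37 = 341 + (1/37)*26 = 341 + 26/37 = 12643/37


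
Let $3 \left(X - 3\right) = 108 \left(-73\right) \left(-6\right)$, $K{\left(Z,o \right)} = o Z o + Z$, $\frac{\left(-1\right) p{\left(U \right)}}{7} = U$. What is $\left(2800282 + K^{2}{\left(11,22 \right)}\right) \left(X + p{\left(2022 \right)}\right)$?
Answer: $50551473819$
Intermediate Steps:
$p{\left(U \right)} = - 7 U$
$K{\left(Z,o \right)} = Z + Z o^{2}$ ($K{\left(Z,o \right)} = Z o o + Z = Z o^{2} + Z = Z + Z o^{2}$)
$X = 15771$ ($X = 3 + \frac{108 \left(-73\right) \left(-6\right)}{3} = 3 + \frac{\left(-7884\right) \left(-6\right)}{3} = 3 + \frac{1}{3} \cdot 47304 = 3 + 15768 = 15771$)
$\left(2800282 + K^{2}{\left(11,22 \right)}\right) \left(X + p{\left(2022 \right)}\right) = \left(2800282 + \left(11 \left(1 + 22^{2}\right)\right)^{2}\right) \left(15771 - 14154\right) = \left(2800282 + \left(11 \left(1 + 484\right)\right)^{2}\right) \left(15771 - 14154\right) = \left(2800282 + \left(11 \cdot 485\right)^{2}\right) 1617 = \left(2800282 + 5335^{2}\right) 1617 = \left(2800282 + 28462225\right) 1617 = 31262507 \cdot 1617 = 50551473819$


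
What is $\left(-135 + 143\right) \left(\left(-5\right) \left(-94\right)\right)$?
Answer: $3760$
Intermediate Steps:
$\left(-135 + 143\right) \left(\left(-5\right) \left(-94\right)\right) = 8 \cdot 470 = 3760$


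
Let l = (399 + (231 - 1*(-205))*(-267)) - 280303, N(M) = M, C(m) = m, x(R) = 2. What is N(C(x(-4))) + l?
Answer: -396314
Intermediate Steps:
l = -396316 (l = (399 + (231 + 205)*(-267)) - 280303 = (399 + 436*(-267)) - 280303 = (399 - 116412) - 280303 = -116013 - 280303 = -396316)
N(C(x(-4))) + l = 2 - 396316 = -396314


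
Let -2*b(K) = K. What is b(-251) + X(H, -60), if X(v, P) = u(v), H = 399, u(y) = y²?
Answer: 318653/2 ≈ 1.5933e+5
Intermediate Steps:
b(K) = -K/2
X(v, P) = v²
b(-251) + X(H, -60) = -½*(-251) + 399² = 251/2 + 159201 = 318653/2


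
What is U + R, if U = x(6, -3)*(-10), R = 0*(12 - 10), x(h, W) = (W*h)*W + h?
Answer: -600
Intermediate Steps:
x(h, W) = h + h*W**2 (x(h, W) = h*W**2 + h = h + h*W**2)
R = 0 (R = 0*2 = 0)
U = -600 (U = (6*(1 + (-3)**2))*(-10) = (6*(1 + 9))*(-10) = (6*10)*(-10) = 60*(-10) = -600)
U + R = -600 + 0 = -600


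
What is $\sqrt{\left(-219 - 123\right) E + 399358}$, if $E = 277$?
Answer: $4 \sqrt{19039} \approx 551.93$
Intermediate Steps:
$\sqrt{\left(-219 - 123\right) E + 399358} = \sqrt{\left(-219 - 123\right) 277 + 399358} = \sqrt{\left(-342\right) 277 + 399358} = \sqrt{-94734 + 399358} = \sqrt{304624} = 4 \sqrt{19039}$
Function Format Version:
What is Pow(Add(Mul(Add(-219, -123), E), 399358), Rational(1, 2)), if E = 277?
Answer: Mul(4, Pow(19039, Rational(1, 2))) ≈ 551.93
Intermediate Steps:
Pow(Add(Mul(Add(-219, -123), E), 399358), Rational(1, 2)) = Pow(Add(Mul(Add(-219, -123), 277), 399358), Rational(1, 2)) = Pow(Add(Mul(-342, 277), 399358), Rational(1, 2)) = Pow(Add(-94734, 399358), Rational(1, 2)) = Pow(304624, Rational(1, 2)) = Mul(4, Pow(19039, Rational(1, 2)))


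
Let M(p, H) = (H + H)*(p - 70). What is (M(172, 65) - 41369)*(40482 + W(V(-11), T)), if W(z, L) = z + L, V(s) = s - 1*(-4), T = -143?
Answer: -1133692188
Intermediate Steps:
M(p, H) = 2*H*(-70 + p) (M(p, H) = (2*H)*(-70 + p) = 2*H*(-70 + p))
V(s) = 4 + s (V(s) = s + 4 = 4 + s)
W(z, L) = L + z
(M(172, 65) - 41369)*(40482 + W(V(-11), T)) = (2*65*(-70 + 172) - 41369)*(40482 + (-143 + (4 - 11))) = (2*65*102 - 41369)*(40482 + (-143 - 7)) = (13260 - 41369)*(40482 - 150) = -28109*40332 = -1133692188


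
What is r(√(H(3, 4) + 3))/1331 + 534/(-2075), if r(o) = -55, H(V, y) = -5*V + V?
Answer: -74989/251075 ≈ -0.29867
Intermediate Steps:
H(V, y) = -4*V
r(√(H(3, 4) + 3))/1331 + 534/(-2075) = -55/1331 + 534/(-2075) = -55*1/1331 + 534*(-1/2075) = -5/121 - 534/2075 = -74989/251075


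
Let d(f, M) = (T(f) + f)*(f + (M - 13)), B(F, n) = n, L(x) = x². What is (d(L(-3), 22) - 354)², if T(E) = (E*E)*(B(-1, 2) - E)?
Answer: 108118404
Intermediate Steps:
T(E) = E²*(2 - E) (T(E) = (E*E)*(2 - E) = E²*(2 - E))
d(f, M) = (f + f²*(2 - f))*(-13 + M + f) (d(f, M) = (f²*(2 - f) + f)*(f + (M - 13)) = (f + f²*(2 - f))*(f + (-13 + M)) = (f + f²*(2 - f))*(-13 + M + f))
(d(L(-3), 22) - 354)² = ((-3)²*(-13 + 22 + (-3)² + ((-3)²)²*(2 - 1*(-3)²) + 13*(-3)²*(-2 + (-3)²) - 1*22*(-3)²*(-2 + (-3)²)) - 354)² = (9*(-13 + 22 + 9 + 9²*(2 - 1*9) + 13*9*(-2 + 9) - 1*22*9*(-2 + 9)) - 354)² = (9*(-13 + 22 + 9 + 81*(2 - 9) + 13*9*7 - 1*22*9*7) - 354)² = (9*(-13 + 22 + 9 + 81*(-7) + 819 - 1386) - 354)² = (9*(-13 + 22 + 9 - 567 + 819 - 1386) - 354)² = (9*(-1116) - 354)² = (-10044 - 354)² = (-10398)² = 108118404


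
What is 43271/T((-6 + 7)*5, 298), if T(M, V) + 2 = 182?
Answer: 43271/180 ≈ 240.39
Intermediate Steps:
T(M, V) = 180 (T(M, V) = -2 + 182 = 180)
43271/T((-6 + 7)*5, 298) = 43271/180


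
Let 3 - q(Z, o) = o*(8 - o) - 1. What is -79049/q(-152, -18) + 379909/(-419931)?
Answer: -33374442667/198207432 ≈ -168.38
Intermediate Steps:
q(Z, o) = 4 - o*(8 - o) (q(Z, o) = 3 - (o*(8 - o) - 1) = 3 - (-1 + o*(8 - o)) = 3 + (1 - o*(8 - o)) = 4 - o*(8 - o))
-79049/q(-152, -18) + 379909/(-419931) = -79049/(4 + (-18)² - 8*(-18)) + 379909/(-419931) = -79049/(4 + 324 + 144) + 379909*(-1/419931) = -79049/472 - 379909/419931 = -33374442667/198207432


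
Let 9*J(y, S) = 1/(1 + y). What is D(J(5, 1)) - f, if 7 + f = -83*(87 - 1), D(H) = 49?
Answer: 7194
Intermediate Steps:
J(y, S) = 1/(9*(1 + y))
f = -7145 (f = -7 - 83*(87 - 1) = -7 - 83*86 = -7 - 7138 = -7145)
D(J(5, 1)) - f = 49 - 1*(-7145) = 49 + 7145 = 7194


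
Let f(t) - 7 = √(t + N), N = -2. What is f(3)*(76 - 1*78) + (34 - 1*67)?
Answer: -49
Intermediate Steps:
f(t) = 7 + √(-2 + t) (f(t) = 7 + √(t - 2) = 7 + √(-2 + t))
f(3)*(76 - 1*78) + (34 - 1*67) = (7 + √(-2 + 3))*(76 - 1*78) + (34 - 1*67) = (7 + √1)*(76 - 78) + (34 - 67) = (7 + 1)*(-2) - 33 = 8*(-2) - 33 = -16 - 33 = -49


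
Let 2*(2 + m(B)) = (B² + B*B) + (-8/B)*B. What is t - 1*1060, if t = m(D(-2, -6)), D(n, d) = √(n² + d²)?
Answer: -1026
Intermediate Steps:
D(n, d) = √(d² + n²)
m(B) = -6 + B² (m(B) = -2 + ((B² + B*B) + (-8/B)*B)/2 = -2 + ((B² + B²) - 8)/2 = -2 + (2*B² - 8)/2 = -2 + (-8 + 2*B²)/2 = -2 + (-4 + B²) = -6 + B²)
t = 34 (t = -6 + (√((-6)² + (-2)²))² = -6 + (√(36 + 4))² = -6 + (√40)² = -6 + (2*√10)² = -6 + 40 = 34)
t - 1*1060 = 34 - 1*1060 = 34 - 1060 = -1026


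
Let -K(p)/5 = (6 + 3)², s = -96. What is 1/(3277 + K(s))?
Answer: 1/2872 ≈ 0.00034819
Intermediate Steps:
K(p) = -405 (K(p) = -5*(6 + 3)² = -5*9² = -5*81 = -405)
1/(3277 + K(s)) = 1/(3277 - 405) = 1/2872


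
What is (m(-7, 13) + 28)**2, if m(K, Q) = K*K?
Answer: 5929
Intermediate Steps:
m(K, Q) = K**2
(m(-7, 13) + 28)**2 = ((-7)**2 + 28)**2 = (49 + 28)**2 = 77**2 = 5929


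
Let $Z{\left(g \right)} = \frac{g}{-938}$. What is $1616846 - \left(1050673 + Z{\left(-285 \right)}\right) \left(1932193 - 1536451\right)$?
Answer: $- \frac{195007356810115}{469} \approx -4.1579 \cdot 10^{11}$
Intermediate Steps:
$Z{\left(g \right)} = - \frac{g}{938}$ ($Z{\left(g \right)} = g \left(- \frac{1}{938}\right) = - \frac{g}{938}$)
$1616846 - \left(1050673 + Z{\left(-285 \right)}\right) \left(1932193 - 1536451\right) = 1616846 - \left(1050673 - - \frac{285}{938}\right) \left(1932193 - 1536451\right) = 1616846 - \left(1050673 + \frac{285}{938}\right) 395742 = 1616846 - \frac{985531559}{938} \cdot 395742 = 1616846 - \frac{195008115110889}{469} = - \frac{195007356810115}{469}$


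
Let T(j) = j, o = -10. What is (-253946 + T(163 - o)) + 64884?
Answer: -188889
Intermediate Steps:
(-253946 + T(163 - o)) + 64884 = (-253946 + (163 - 1*(-10))) + 64884 = (-253946 + (163 + 10)) + 64884 = (-253946 + 173) + 64884 = -253773 + 64884 = -188889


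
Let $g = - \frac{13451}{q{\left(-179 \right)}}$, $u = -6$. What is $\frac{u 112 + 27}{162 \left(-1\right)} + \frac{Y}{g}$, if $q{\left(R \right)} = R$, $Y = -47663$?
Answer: $- \frac{457818593}{726354} \approx -630.3$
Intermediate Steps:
$g = \frac{13451}{179}$ ($g = - \frac{13451}{-179} = \left(-13451\right) \left(- \frac{1}{179}\right) = \frac{13451}{179} \approx 75.145$)
$\frac{u 112 + 27}{162 \left(-1\right)} + \frac{Y}{g} = \frac{\left(-6\right) 112 + 27}{162 \left(-1\right)} - \frac{47663}{\frac{13451}{179}} = \frac{-672 + 27}{-162} - \frac{8531677}{13451} = \left(-645\right) \left(- \frac{1}{162}\right) - \frac{8531677}{13451} = \frac{215}{54} - \frac{8531677}{13451} = - \frac{457818593}{726354}$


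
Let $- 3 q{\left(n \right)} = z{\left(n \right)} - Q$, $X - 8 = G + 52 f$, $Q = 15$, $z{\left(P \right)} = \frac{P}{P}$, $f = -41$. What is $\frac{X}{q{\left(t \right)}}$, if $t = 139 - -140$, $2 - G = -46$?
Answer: $- \frac{3114}{7} \approx -444.86$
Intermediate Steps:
$G = 48$ ($G = 2 - -46 = 2 + 46 = 48$)
$z{\left(P \right)} = 1$
$t = 279$ ($t = 139 + 140 = 279$)
$X = -2076$ ($X = 8 + \left(48 + 52 \left(-41\right)\right) = 8 + \left(48 - 2132\right) = 8 - 2084 = -2076$)
$q{\left(n \right)} = \frac{14}{3}$ ($q{\left(n \right)} = - \frac{1 - 15}{3} = \left(- \frac{1}{3}\right) \left(-14\right) = \frac{14}{3}$)
$\frac{X}{q{\left(t \right)}} = - \frac{2076}{\frac{14}{3}} = \left(-2076\right) \frac{3}{14} = - \frac{3114}{7}$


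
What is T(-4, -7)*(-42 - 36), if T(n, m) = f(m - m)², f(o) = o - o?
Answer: 0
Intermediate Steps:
f(o) = 0
T(n, m) = 0 (T(n, m) = 0² = 0)
T(-4, -7)*(-42 - 36) = 0*(-42 - 36) = 0*(-78) = 0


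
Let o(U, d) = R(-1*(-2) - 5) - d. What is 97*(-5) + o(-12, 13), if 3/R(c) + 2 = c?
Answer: -2493/5 ≈ -498.60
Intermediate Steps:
R(c) = 3/(-2 + c)
o(U, d) = -3/5 - d (o(U, d) = 3/(-2 + (-1*(-2) - 5)) - d = 3/(-2 + (2 - 5)) - d = 3/(-2 - 3) - d = 3/(-5) - d = 3*(-1/5) - d = -3/5 - d)
97*(-5) + o(-12, 13) = 97*(-5) + (-3/5 - 1*13) = -485 + (-3/5 - 13) = -485 - 68/5 = -2493/5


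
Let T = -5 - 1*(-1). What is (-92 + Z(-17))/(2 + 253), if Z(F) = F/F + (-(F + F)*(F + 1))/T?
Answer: 3/17 ≈ 0.17647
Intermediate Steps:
T = -4 (T = -5 + 1 = -4)
Z(F) = 1 + F*(1 + F)/2 (Z(F) = F/F - (F + F)*(F + 1)/(-4) = 1 - 2*F*(1 + F)*(-¼) = 1 + F*(1 + F)/2)
(-92 + Z(-17))/(2 + 253) = (-92 + (1 + (½)*(-17) + (½)*(-17)²))/(2 + 253) = (-92 + (1 - 17/2 + (½)*289))/255 = (-92 + (1 - 17/2 + 289/2))*(1/255) = (-92 + 137)*(1/255) = 45*(1/255) = 3/17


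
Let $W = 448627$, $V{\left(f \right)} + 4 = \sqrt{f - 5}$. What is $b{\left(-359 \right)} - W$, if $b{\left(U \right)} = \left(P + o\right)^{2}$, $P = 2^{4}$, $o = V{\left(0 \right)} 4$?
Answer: $-448707$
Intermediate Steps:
$V{\left(f \right)} = -4 + \sqrt{-5 + f}$ ($V{\left(f \right)} = -4 + \sqrt{f - 5} = -4 + \sqrt{-5 + f}$)
$o = -16 + 4 i \sqrt{5}$ ($o = \left(-4 + \sqrt{-5 + 0}\right) 4 = \left(-4 + \sqrt{-5}\right) 4 = \left(-4 + i \sqrt{5}\right) 4 = -16 + 4 i \sqrt{5} \approx -16.0 + 8.9443 i$)
$P = 16$
$b{\left(U \right)} = -80$ ($b{\left(U \right)} = \left(16 - \left(16 - 4 i \sqrt{5}\right)\right)^{2} = \left(4 i \sqrt{5}\right)^{2} = -80$)
$b{\left(-359 \right)} - W = -80 - 448627 = -448707$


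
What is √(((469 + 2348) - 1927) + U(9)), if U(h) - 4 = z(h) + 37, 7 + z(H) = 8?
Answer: 2*√233 ≈ 30.529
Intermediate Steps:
z(H) = 1 (z(H) = -7 + 8 = 1)
U(h) = 42 (U(h) = 4 + (1 + 37) = 4 + 38 = 42)
√(((469 + 2348) - 1927) + U(9)) = √(((469 + 2348) - 1927) + 42) = √((2817 - 1927) + 42) = √(890 + 42) = √932 = 2*√233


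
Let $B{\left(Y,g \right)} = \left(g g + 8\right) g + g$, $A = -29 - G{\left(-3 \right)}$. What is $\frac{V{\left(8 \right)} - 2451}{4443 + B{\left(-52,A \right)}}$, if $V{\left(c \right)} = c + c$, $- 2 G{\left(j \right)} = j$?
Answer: $\frac{19480}{193633} \approx 0.1006$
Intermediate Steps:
$G{\left(j \right)} = - \frac{j}{2}$
$V{\left(c \right)} = 2 c$
$A = - \frac{61}{2}$ ($A = -29 - \left(- \frac{1}{2}\right) \left(-3\right) = -29 - \frac{3}{2} = - \frac{61}{2} \approx -30.5$)
$B{\left(Y,g \right)} = g + g \left(8 + g^{2}\right)$ ($B{\left(Y,g \right)} = \left(g^{2} + 8\right) g + g = \left(8 + g^{2}\right) g + g = g \left(8 + g^{2}\right) + g = g + g \left(8 + g^{2}\right)$)
$\frac{V{\left(8 \right)} - 2451}{4443 + B{\left(-52,A \right)}} = \frac{2 \cdot 8 - 2451}{4443 - \frac{61 \left(9 + \left(- \frac{61}{2}\right)^{2}\right)}{2}} = \frac{16 - 2451}{4443 - \frac{61 \left(9 + \frac{3721}{4}\right)}{2}} = - \frac{2435}{4443 - \frac{229177}{8}} = - \frac{2435}{- \frac{193633}{8}} = \left(-2435\right) \left(- \frac{8}{193633}\right) = \frac{19480}{193633}$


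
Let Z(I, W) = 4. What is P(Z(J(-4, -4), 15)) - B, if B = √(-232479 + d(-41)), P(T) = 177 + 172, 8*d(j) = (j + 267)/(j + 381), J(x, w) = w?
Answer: 349 - I*√26874562795/340 ≈ 349.0 - 482.16*I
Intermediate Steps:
d(j) = (267 + j)/(8*(381 + j)) (d(j) = ((j + 267)/(j + 381))/8 = ((267 + j)/(381 + j))/8 = (267 + j)/(8*(381 + j)))
P(T) = 349
B = I*√26874562795/340 (B = √(-232479 + (267 - 41)/(8*(381 - 41))) = √(-232479 + (⅛)*226/340) = √(-232479 + (⅛)*(1/340)*226) = √(-232479 + 113/1360) = √(-316171327/1360) = I*√26874562795/340 ≈ 482.16*I)
P(Z(J(-4, -4), 15)) - B = 349 - I*√26874562795/340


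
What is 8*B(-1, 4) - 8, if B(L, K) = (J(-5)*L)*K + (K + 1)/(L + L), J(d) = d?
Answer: 132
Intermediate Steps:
B(L, K) = (1 + K)/(2*L) - 5*K*L (B(L, K) = (-5*L)*K + (K + 1)/(L + L) = -5*K*L + (1 + K)/((2*L)) = -5*K*L + (1 + K)*(1/(2*L)) = -5*K*L + (1 + K)/(2*L) = (1 + K)/(2*L) - 5*K*L)
8*B(-1, 4) - 8 = 8*((½)*(1 + 4 - 10*4*(-1)²)/(-1)) - 8 = 8*((½)*(-1)*(1 + 4 - 10*4*1)) - 8 = 8*((½)*(-1)*(1 + 4 - 40)) - 8 = 8*((½)*(-1)*(-35)) - 8 = 8*(35/2) - 8 = 140 - 8 = 132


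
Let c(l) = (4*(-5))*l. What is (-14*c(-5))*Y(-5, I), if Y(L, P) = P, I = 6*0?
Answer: 0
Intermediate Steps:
I = 0
c(l) = -20*l
(-14*c(-5))*Y(-5, I) = -(-280)*(-5)*0 = -14*100*0 = -1400*0 = 0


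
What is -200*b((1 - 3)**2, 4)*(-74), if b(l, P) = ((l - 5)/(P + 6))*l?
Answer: -5920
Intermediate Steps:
b(l, P) = l*(-5 + l)/(6 + P) (b(l, P) = ((-5 + l)/(6 + P))*l = l*(-5 + l)/(6 + P))
-200*b((1 - 3)**2, 4)*(-74) = -200*(1 - 3)**2*(-5 + (1 - 3)**2)/(6 + 4)*(-74) = -200*(-2)**2*(-5 + (-2)**2)/10*(-74) = -800*(-5 + 4)/10*(-74) = -800*(-1)/10*(-74) = -200*(-2/5)*(-74) = 80*(-74) = -5920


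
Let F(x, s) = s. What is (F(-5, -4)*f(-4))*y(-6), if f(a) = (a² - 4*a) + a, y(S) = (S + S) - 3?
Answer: 1680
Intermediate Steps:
y(S) = -3 + 2*S (y(S) = 2*S - 3 = -3 + 2*S)
f(a) = a² - 3*a
(F(-5, -4)*f(-4))*y(-6) = (-(-16)*(-3 - 4))*(-3 + 2*(-6)) = (-(-16)*(-7))*(-3 - 12) = -4*28*(-15) = -112*(-15) = 1680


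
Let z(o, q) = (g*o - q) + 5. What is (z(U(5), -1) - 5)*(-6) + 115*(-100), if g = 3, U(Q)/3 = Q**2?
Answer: -12856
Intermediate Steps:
U(Q) = 3*Q**2
z(o, q) = 5 - q + 3*o (z(o, q) = (3*o - q) + 5 = (-q + 3*o) + 5 = 5 - q + 3*o)
(z(U(5), -1) - 5)*(-6) + 115*(-100) = ((5 - 1*(-1) + 3*(3*5**2)) - 5)*(-6) + 115*(-100) = ((5 + 1 + 3*(3*25)) - 5)*(-6) - 11500 = ((5 + 1 + 3*75) - 5)*(-6) - 11500 = ((5 + 1 + 225) - 5)*(-6) - 11500 = (231 - 5)*(-6) - 11500 = 226*(-6) - 11500 = -1356 - 11500 = -12856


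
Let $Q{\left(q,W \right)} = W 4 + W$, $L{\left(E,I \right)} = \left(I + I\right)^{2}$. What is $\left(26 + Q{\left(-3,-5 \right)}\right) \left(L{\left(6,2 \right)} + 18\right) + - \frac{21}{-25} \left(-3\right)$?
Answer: $\frac{787}{25} \approx 31.48$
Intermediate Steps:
$L{\left(E,I \right)} = 4 I^{2}$ ($L{\left(E,I \right)} = \left(2 I\right)^{2} = 4 I^{2}$)
$Q{\left(q,W \right)} = 5 W$ ($Q{\left(q,W \right)} = 4 W + W = 5 W$)
$\left(26 + Q{\left(-3,-5 \right)}\right) \left(L{\left(6,2 \right)} + 18\right) + - \frac{21}{-25} \left(-3\right) = \left(26 + 5 \left(-5\right)\right) \left(4 \cdot 2^{2} + 18\right) + - \frac{21}{-25} \left(-3\right) = \left(26 - 25\right) \left(4 \cdot 4 + 18\right) + \left(-21\right) \left(- \frac{1}{25}\right) \left(-3\right) = 1 \left(16 + 18\right) + \frac{21}{25} \left(-3\right) = 1 \cdot 34 - \frac{63}{25} = 34 - \frac{63}{25} = \frac{787}{25}$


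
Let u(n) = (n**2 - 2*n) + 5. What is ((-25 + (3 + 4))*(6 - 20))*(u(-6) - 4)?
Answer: 12348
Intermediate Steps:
u(n) = 5 + n**2 - 2*n
((-25 + (3 + 4))*(6 - 20))*(u(-6) - 4) = ((-25 + (3 + 4))*(6 - 20))*((5 + (-6)**2 - 2*(-6)) - 4) = ((-25 + 7)*(-14))*((5 + 36 + 12) - 4) = (-18*(-14))*(53 - 4) = 252*49 = 12348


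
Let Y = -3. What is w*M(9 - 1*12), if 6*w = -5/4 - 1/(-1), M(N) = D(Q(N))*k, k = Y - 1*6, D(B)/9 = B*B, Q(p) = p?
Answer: 243/8 ≈ 30.375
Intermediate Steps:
D(B) = 9*B² (D(B) = 9*(B*B) = 9*B²)
k = -9 (k = -3 - 1*6 = -3 - 6 = -9)
M(N) = -81*N² (M(N) = (9*N²)*(-9) = -81*N²)
w = -1/24 (w = (-5/4 - 1/(-1))/6 = (-5*¼ - 1*(-1))/6 = (-5/4 + 1)/6 = (⅙)*(-¼) = -1/24 ≈ -0.041667)
w*M(9 - 1*12) = -(-27)*(9 - 1*12)²/8 = -(-27)*(9 - 12)²/8 = -(-27)*(-3)²/8 = -(-27)*9/8 = -1/24*(-729) = 243/8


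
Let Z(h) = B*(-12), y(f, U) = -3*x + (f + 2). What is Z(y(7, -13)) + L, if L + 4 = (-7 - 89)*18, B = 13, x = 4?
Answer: -1888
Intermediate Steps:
y(f, U) = -10 + f (y(f, U) = -3*4 + (f + 2) = -12 + (2 + f) = -10 + f)
Z(h) = -156 (Z(h) = 13*(-12) = -156)
L = -1732 (L = -4 + (-7 - 89)*18 = -4 - 96*18 = -4 - 1728 = -1732)
Z(y(7, -13)) + L = -156 - 1732 = -1888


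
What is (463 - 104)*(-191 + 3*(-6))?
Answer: -75031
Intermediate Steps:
(463 - 104)*(-191 + 3*(-6)) = 359*(-191 - 18) = 359*(-209) = -75031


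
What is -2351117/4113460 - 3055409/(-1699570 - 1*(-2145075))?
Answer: -544629483369/73302679892 ≈ -7.4299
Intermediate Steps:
-2351117/4113460 - 3055409/(-1699570 - 1*(-2145075)) = -2351117*1/4113460 - 3055409/(-1699570 + 2145075) = -2351117/4113460 - 3055409/445505 = -544629483369/73302679892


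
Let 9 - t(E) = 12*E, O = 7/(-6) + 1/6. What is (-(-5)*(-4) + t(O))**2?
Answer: 1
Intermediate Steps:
O = -1 (O = 7*(-1/6) + 1*(1/6) = -7/6 + 1/6 = -1)
t(E) = 9 - 12*E
(-(-5)*(-4) + t(O))**2 = (-(-5)*(-4) + (9 - 12*(-1)))**2 = (-5*4 + (9 + 12))**2 = (-20 + 21)**2 = 1**2 = 1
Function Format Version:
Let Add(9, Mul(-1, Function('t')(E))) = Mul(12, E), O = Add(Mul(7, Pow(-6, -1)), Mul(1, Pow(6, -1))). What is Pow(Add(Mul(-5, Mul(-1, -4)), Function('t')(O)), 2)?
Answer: 1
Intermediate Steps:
O = -1 (O = Add(Mul(7, Rational(-1, 6)), Mul(1, Rational(1, 6))) = Add(Rational(-7, 6), Rational(1, 6)) = -1)
Function('t')(E) = Add(9, Mul(-12, E)) (Function('t')(E) = Add(9, Mul(-1, Mul(12, E))) = Add(9, Mul(-12, E)))
Pow(Add(Mul(-5, Mul(-1, -4)), Function('t')(O)), 2) = Pow(Add(Mul(-5, Mul(-1, -4)), Add(9, Mul(-12, -1))), 2) = Pow(Add(Mul(-5, 4), Add(9, 12)), 2) = Pow(Add(-20, 21), 2) = Pow(1, 2) = 1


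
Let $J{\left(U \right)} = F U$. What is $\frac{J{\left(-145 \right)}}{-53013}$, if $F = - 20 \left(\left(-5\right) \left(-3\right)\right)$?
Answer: $- \frac{14500}{17671} \approx -0.82055$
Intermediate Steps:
$F = -300$ ($F = \left(-20\right) 15 = -300$)
$J{\left(U \right)} = - 300 U$
$\frac{J{\left(-145 \right)}}{-53013} = \frac{\left(-300\right) \left(-145\right)}{-53013} = 43500 \left(- \frac{1}{53013}\right) = - \frac{14500}{17671}$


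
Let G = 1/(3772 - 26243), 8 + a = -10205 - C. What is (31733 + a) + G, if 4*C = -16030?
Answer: 1147256903/44942 ≈ 25528.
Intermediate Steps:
C = -8015/2 (C = (¼)*(-16030) = -8015/2 ≈ -4007.5)
a = -12411/2 (a = -8 + (-10205 - 1*(-8015/2)) = -8 + (-10205 + 8015/2) = -8 - 12395/2 = -12411/2 ≈ -6205.5)
G = -1/22471 (G = 1/(-22471) = -1/22471 ≈ -4.4502e-5)
(31733 + a) + G = (31733 - 12411/2) - 1/22471 = 51055/2 - 1/22471 = 1147256903/44942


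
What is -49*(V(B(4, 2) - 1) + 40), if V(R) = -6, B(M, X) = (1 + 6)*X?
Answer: -1666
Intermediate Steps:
B(M, X) = 7*X
-49*(V(B(4, 2) - 1) + 40) = -49*(-6 + 40) = -49*34 = -1666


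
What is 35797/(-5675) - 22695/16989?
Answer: -245649786/32137525 ≈ -7.6437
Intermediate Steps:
35797/(-5675) - 22695/16989 = 35797*(-1/5675) - 22695*1/16989 = -35797/5675 - 7565/5663 = -245649786/32137525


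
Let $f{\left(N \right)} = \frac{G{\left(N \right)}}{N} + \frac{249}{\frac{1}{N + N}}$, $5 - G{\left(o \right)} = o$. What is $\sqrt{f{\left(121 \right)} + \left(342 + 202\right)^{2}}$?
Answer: $\frac{\sqrt{43099358}}{11} \approx 596.82$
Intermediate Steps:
$G{\left(o \right)} = 5 - o$
$f{\left(N \right)} = 498 N + \frac{5 - N}{N}$ ($f{\left(N \right)} = \frac{5 - N}{N} + \frac{249}{\frac{1}{N + N}} = \frac{5 - N}{N} + \frac{249}{\frac{1}{2 N}} = \frac{5 - N}{N} + \frac{249}{\frac{1}{2} \frac{1}{N}} = \frac{5 - N}{N} + 249 \cdot 2 N = \frac{5 - N}{N} + 498 N = 498 N + \frac{5 - N}{N}$)
$\sqrt{f{\left(121 \right)} + \left(342 + 202\right)^{2}} = \sqrt{\left(-1 + \frac{5}{121} + 498 \cdot 121\right) + \left(342 + 202\right)^{2}} = \sqrt{\left(-1 + 5 \cdot \frac{1}{121} + 60258\right) + 544^{2}} = \sqrt{\left(-1 + \frac{5}{121} + 60258\right) + 295936} = \sqrt{\frac{7291102}{121} + 295936} = \sqrt{\frac{43099358}{121}} = \frac{\sqrt{43099358}}{11}$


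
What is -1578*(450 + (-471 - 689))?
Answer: 1120380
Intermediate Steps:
-1578*(450 + (-471 - 689)) = -1578*(450 - 1160) = -1578*(-710) = 1120380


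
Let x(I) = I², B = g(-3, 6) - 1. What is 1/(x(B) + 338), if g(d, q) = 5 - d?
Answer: 1/387 ≈ 0.0025840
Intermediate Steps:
B = 7 (B = (5 - 1*(-3)) - 1 = (5 + 3) - 1 = 8 - 1 = 7)
1/(x(B) + 338) = 1/(7² + 338) = 1/(49 + 338) = 1/387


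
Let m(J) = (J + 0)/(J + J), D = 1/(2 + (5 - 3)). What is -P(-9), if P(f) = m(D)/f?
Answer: 1/18 ≈ 0.055556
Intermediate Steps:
D = 1/4 (D = 1/(2 + 2) = 1/4 ≈ 0.25000)
m(J) = 1/2 (m(J) = J/((2*J)) = J*(1/(2*J)) = 1/2)
P(f) = 1/(2*f)
-P(-9) = -1/(2*(-9)) = -(-1)/(2*9) = -1*(-1/18) = 1/18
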